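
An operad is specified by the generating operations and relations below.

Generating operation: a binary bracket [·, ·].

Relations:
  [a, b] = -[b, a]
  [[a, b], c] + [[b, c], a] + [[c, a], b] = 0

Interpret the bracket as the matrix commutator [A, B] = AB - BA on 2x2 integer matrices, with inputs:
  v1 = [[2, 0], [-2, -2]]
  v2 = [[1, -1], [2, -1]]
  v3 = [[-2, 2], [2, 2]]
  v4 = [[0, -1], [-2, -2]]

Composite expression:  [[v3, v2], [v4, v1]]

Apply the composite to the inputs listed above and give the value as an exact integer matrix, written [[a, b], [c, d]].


[v3, v2] = [[6, 0], [12, -6]]
[v4, v1] = [[2, 4], [-4, -2]]
[[v3, v2], [v4, v1]] = [[-48, 48], [96, 48]]

[[-48, 48], [96, 48]]


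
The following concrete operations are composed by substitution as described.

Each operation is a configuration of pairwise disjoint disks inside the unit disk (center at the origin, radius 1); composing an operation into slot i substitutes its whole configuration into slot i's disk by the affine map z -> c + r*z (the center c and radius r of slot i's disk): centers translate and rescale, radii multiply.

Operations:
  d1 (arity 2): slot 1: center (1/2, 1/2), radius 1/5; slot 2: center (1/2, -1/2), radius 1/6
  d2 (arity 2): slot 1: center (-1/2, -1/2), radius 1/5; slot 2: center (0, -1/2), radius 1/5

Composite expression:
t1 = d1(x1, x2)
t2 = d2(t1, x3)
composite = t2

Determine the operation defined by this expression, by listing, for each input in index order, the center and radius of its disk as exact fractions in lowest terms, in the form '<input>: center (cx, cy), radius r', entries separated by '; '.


x1: center (-2/5, -2/5), radius 1/25; x2: center (-2/5, -3/5), radius 1/30; x3: center (0, -1/2), radius 1/5

Only the slot chain above each x matters under d2; compose those maps.
input x1: applying the 2 nested substitutions gives center (-2/5, -2/5), radius 1/25
input x2: applying the 2 nested substitutions gives center (-2/5, -3/5), radius 1/30
input x3: applying the 1 nested substitution gives center (0, -1/2), radius 1/5


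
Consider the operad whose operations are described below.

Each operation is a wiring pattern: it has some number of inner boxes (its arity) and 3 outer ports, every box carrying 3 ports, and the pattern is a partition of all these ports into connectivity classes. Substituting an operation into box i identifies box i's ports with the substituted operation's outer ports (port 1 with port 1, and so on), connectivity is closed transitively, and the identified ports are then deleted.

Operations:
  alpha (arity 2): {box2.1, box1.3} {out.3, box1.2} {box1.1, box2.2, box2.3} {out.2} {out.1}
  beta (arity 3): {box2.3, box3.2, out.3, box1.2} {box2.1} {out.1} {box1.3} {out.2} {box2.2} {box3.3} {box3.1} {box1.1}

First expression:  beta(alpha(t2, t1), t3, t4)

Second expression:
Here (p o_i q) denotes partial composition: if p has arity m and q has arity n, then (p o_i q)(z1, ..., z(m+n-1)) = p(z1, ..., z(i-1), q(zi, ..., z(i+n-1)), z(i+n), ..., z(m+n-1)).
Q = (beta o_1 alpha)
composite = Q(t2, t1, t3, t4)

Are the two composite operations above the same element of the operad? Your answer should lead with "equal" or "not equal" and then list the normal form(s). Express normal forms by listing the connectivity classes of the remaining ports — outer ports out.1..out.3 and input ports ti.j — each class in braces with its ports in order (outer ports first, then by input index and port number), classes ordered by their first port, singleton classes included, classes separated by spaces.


equal; the common form is {out.1} {out.2} {out.3, t3.3, t4.2} {t1.1, t2.3} {t1.2, t1.3, t2.1} {t2.2} {t3.1} {t3.2} {t4.1} {t4.3}

Normal form of the first expression: {out.1} {out.2} {out.3, t3.3, t4.2} {t1.1, t2.3} {t1.2, t1.3, t2.1} {t2.2} {t3.1} {t3.2} {t4.1} {t4.3}
Normal form of the second expression: {out.1} {out.2} {out.3, t3.3, t4.2} {t1.1, t2.3} {t1.2, t1.3, t2.1} {t2.2} {t3.1} {t3.2} {t4.1} {t4.3}
Identical normal forms: equal.


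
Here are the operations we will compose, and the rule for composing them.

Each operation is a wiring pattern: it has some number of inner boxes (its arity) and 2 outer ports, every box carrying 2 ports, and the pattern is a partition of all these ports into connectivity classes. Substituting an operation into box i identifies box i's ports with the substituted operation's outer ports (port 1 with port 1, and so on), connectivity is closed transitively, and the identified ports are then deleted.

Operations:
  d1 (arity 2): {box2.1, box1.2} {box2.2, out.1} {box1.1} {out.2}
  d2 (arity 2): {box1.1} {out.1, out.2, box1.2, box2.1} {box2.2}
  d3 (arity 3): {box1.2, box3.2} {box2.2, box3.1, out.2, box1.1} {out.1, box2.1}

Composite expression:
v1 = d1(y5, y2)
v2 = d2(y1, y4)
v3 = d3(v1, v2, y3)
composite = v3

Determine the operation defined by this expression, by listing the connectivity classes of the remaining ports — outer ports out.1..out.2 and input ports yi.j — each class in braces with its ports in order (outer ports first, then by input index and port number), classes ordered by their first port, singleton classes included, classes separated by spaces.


{out.1, out.2, y1.2, y2.2, y3.1, y4.1} {y1.1} {y2.1, y5.2} {y3.2} {y4.2} {y5.1}


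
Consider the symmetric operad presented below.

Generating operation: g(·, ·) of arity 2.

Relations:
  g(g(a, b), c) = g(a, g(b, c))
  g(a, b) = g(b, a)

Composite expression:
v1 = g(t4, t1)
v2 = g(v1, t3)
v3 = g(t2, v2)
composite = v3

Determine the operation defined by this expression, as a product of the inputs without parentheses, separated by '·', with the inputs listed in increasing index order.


t1 · t2 · t3 · t4

Shape and order are irrelevant to g; the t-input set decides.
g(t4, t1) spells out as t4 · t1
g(g(t4, t1), t3) spells out as t4 · t1 · t3
g(t2, g(g(t4, t1), t3)) spells out as t2 · t4 · t1 · t3
reordering the factors by index: t1 · t2 · t3 · t4


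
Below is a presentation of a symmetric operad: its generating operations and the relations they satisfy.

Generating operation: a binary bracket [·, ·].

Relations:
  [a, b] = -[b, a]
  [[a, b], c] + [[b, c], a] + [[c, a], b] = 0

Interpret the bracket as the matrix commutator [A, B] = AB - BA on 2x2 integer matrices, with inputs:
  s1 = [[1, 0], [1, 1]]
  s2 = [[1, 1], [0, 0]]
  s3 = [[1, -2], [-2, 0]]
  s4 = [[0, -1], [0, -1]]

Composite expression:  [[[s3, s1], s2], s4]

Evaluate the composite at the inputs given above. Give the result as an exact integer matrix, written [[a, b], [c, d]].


[[-1, 2], [-1, 1]]

[s3, s1] = [[-2, 0], [-1, 2]]
[[s3, s1], s2] = [[1, -4], [-1, -1]]
[[[s3, s1], s2], s4] = [[-1, 2], [-1, 1]]


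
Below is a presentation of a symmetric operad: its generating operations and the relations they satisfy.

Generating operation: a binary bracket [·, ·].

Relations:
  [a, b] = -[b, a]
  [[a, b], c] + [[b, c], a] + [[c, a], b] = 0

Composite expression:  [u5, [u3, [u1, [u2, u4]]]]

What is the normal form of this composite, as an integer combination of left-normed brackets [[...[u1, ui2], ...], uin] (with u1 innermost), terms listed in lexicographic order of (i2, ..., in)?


[[[[u1, u2], u4], u3], u5] - [[[[u1, u4], u2], u3], u5]

Left-normed coefficients sit on the u1-initial expansion words.
Composite bracket: [u5, [u3, [u1, [u2, u4]]]]
Expanding via [a, b] = ab - ba: 16 signed words (2^4 = 16).
Collect the words opening with u1:
  sign of u1u2u4u3u5 is +1, so it contributes +[[[[u1, u2], u4], u3], u5]
  sign of u1u4u2u3u5 is -1, so it contributes -[[[[u1, u4], u2], u3], u5]


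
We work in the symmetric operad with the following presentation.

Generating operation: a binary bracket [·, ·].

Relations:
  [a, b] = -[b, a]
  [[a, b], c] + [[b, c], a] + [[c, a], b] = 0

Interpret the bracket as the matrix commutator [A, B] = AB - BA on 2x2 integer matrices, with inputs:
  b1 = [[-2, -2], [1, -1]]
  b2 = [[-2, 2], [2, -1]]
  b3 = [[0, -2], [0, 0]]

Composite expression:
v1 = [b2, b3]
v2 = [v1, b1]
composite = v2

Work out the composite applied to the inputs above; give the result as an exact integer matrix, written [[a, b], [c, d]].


[[2, -14], [-8, -2]]

[b2, b3] = [[4, 2], [0, -4]]
[[b2, b3], b1] = [[2, -14], [-8, -2]]


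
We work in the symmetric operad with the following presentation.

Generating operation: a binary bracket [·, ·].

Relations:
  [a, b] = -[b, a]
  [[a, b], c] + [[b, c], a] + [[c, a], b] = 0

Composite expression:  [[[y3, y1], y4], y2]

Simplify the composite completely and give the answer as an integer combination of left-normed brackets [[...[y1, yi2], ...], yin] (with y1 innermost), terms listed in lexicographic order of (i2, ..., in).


-[[[y1, y3], y4], y2]

Expand each bracket as ab - ba; the y1-initial words give the coefficients.
Composite bracket: [[[y3, y1], y4], y2]
Expanding via [a, b] = ab - ba: 8 signed words (2^3 = 8).
The y1-initial words carry the normal form:
  y1y3y4y2 appears with sign -1, giving the term -[[[y1, y3], y4], y2]


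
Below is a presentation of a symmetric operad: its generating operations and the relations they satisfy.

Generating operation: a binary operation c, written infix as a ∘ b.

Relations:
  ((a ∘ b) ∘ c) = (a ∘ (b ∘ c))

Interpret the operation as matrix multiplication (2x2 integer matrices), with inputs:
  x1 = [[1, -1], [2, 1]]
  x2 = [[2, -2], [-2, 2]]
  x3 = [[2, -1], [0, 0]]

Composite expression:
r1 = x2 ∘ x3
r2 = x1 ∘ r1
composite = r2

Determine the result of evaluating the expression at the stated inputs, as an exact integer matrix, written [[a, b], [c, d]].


[[8, -4], [4, -2]]

(x2 ∘ x3) = [[4, -2], [-4, 2]]
(x1 ∘ (x2 ∘ x3)) = [[8, -4], [4, -2]]


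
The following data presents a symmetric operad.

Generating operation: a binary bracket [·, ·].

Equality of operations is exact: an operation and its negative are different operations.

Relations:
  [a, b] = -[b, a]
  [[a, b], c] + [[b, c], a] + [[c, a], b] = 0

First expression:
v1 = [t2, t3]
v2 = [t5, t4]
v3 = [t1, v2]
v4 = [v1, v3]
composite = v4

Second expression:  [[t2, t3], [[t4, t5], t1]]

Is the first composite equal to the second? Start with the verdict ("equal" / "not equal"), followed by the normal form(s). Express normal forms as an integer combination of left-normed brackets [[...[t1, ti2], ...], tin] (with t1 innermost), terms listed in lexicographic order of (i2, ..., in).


Reducing the first expression gives [[[[t1, t4], t5], t2], t3] - [[[[t1, t4], t5], t3], t2] - [[[[t1, t5], t4], t2], t3] + [[[[t1, t5], t4], t3], t2]
Reducing the second expression gives [[[[t1, t4], t5], t2], t3] - [[[[t1, t4], t5], t3], t2] - [[[[t1, t5], t4], t2], t3] + [[[[t1, t5], t4], t3], t2]
The normal forms match — equal.

equal; both compose to [[[[t1, t4], t5], t2], t3] - [[[[t1, t4], t5], t3], t2] - [[[[t1, t5], t4], t2], t3] + [[[[t1, t5], t4], t3], t2]


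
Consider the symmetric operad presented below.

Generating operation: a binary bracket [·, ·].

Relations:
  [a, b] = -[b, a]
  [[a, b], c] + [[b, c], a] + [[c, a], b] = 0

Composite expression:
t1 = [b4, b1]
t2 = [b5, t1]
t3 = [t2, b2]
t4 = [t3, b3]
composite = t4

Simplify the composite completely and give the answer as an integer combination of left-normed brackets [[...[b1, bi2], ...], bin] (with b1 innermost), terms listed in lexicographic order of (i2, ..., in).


Antisymmetry and Jacobi reduce to b1-anchored left-normed brackets.
Composite bracket: [[[b5, [b4, b1]], b2], b3]
Each bracket splits as ab - ba, giving 16 signed words (2^4 = 16).
Collect the words opening with b1:
  from b1b4b5b2b3, sign +1: term +[[[[b1, b4], b5], b2], b3]

[[[[b1, b4], b5], b2], b3]


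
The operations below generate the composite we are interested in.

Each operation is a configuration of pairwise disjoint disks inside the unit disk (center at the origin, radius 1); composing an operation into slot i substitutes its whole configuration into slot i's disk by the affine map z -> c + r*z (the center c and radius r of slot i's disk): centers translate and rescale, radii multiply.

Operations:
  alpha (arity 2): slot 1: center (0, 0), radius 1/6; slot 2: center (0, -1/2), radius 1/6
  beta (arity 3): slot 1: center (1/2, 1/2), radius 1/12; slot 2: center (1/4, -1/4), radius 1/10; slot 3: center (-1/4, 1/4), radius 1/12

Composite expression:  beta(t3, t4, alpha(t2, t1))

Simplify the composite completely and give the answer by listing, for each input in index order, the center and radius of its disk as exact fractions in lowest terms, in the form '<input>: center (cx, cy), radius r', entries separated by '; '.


t1: center (-1/4, 5/24), radius 1/72; t2: center (-1/4, 1/4), radius 1/72; t3: center (1/2, 1/2), radius 1/12; t4: center (1/4, -1/4), radius 1/10


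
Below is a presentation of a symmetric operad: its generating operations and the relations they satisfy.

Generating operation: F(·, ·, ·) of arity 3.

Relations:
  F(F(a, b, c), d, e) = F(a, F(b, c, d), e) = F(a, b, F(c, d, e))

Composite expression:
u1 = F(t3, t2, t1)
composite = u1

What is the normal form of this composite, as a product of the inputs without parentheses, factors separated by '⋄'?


t3 ⋄ t2 ⋄ t1

The F-tree's shape is irrelevant; the t-reading-order decides.
F(t3, t2, t1) linearizes to t3 ⋄ t2 ⋄ t1


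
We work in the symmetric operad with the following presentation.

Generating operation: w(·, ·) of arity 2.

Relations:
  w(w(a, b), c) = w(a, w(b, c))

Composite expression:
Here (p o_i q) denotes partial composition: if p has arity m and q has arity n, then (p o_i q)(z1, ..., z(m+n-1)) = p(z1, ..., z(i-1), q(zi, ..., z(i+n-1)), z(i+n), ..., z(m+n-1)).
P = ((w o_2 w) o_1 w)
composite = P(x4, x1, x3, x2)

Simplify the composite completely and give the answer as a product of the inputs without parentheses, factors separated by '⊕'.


x4 ⊕ x1 ⊕ x3 ⊕ x2

All parenthesizations of w agree; list the x-inputs left to right.
w(x4, x1) collapses to x4 ⊕ x1
w(x3, x2) collapses to x3 ⊕ x2
w(w(x4, x1), w(x3, x2)) collapses to x4 ⊕ x1 ⊕ x3 ⊕ x2


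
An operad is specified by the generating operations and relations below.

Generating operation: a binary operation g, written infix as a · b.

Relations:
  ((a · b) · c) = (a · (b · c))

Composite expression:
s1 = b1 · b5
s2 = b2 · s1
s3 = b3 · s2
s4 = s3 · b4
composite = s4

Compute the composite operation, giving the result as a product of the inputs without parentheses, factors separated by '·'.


Under associativity of g, the answer is the b's in reading order.
(b1 · b5) unparenthesizes to b1 · b5
(b2 · (b1 · b5)) unparenthesizes to b2 · b1 · b5
(b3 · (b2 · (b1 · b5))) unparenthesizes to b3 · b2 · b1 · b5
((b3 · (b2 · (b1 · b5))) · b4) unparenthesizes to b3 · b2 · b1 · b5 · b4

b3 · b2 · b1 · b5 · b4


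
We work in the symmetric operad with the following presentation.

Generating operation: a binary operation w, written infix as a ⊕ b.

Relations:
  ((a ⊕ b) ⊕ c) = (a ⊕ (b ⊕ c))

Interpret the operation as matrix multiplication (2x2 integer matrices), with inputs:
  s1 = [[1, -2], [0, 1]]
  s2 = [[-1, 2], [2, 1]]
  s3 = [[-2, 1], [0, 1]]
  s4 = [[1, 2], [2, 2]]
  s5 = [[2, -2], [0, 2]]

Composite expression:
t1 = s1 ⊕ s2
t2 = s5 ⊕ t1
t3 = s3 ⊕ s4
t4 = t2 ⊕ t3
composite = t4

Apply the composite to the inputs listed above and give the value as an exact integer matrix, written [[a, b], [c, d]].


[[-4, 24], [4, -4]]


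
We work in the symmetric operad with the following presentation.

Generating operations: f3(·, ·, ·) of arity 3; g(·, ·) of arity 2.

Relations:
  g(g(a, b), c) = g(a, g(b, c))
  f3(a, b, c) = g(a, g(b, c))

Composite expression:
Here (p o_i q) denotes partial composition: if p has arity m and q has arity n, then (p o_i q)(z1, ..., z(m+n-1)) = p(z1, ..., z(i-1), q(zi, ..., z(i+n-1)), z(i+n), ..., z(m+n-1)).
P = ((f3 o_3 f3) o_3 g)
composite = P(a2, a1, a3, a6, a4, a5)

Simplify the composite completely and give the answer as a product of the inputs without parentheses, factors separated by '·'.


Associativity of f3 dissolves the nesting; only the a-input order survives.
g(a3, a6) collapses to a3 · a6
f3(g(a3, a6), a4, a5) collapses to a3 · a6 · a4 · a5
f3(a2, a1, f3(g(a3, a6), a4, a5)) collapses to a2 · a1 · a3 · a6 · a4 · a5

a2 · a1 · a3 · a6 · a4 · a5


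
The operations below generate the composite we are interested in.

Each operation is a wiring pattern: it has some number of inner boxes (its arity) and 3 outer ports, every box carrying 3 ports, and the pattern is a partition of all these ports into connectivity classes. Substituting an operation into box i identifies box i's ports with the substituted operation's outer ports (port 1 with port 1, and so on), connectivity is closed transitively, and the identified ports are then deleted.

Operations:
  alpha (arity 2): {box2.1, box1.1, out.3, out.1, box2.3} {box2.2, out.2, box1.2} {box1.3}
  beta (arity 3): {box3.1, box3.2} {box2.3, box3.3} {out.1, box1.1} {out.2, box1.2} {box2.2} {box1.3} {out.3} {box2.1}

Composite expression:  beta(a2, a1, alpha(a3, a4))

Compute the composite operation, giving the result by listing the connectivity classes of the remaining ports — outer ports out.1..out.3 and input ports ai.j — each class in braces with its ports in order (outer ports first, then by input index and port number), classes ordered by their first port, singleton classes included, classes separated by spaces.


{out.1, a2.1} {out.2, a2.2} {out.3} {a1.1} {a1.2} {a1.3, a3.1, a3.2, a4.1, a4.2, a4.3} {a2.3} {a3.3}

Reachability decides: close wires over beta-identified ports.
after alpha, the pattern on (a3, a4) reads {out.1, out.3, a3.1, a4.1, a4.3} {out.2, a3.2, a4.2} {a3.3} (out.j = its outer ports)
after beta, the pattern on (a2, a1, a3, a4) reads {out.1, a2.1} {out.2, a2.2} {out.3} {a1.1} {a1.2} {a1.3, a3.1, a3.2, a4.1, a4.2, a4.3} {a2.3} {a3.3} (out.j = its outer ports)


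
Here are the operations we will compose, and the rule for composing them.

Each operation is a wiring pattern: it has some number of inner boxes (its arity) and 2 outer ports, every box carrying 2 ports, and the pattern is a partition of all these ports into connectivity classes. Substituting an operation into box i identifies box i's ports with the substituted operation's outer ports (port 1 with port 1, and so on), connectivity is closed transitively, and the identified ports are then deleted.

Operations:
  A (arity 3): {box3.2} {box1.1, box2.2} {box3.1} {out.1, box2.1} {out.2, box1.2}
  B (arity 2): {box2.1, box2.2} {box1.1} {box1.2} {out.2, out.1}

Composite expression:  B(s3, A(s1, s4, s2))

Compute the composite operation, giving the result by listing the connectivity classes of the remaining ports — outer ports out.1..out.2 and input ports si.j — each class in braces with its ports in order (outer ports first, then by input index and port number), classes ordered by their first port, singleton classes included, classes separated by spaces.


{out.1, out.2} {s1.1, s4.2} {s1.2, s4.1} {s2.1} {s2.2} {s3.1} {s3.2}

After gluing at B, chains via deleted ports link the s-ports.
stage A: inputs (s1, s4, s2), connectivity {out.1, s4.1} {out.2, s1.2} {s1.1, s4.2} {s2.1} {s2.2}, out.j its boundary
stage B: inputs (s3, s1, s4, s2), connectivity {out.1, out.2} {s1.1, s4.2} {s1.2, s4.1} {s2.1} {s2.2} {s3.1} {s3.2}, out.j its boundary


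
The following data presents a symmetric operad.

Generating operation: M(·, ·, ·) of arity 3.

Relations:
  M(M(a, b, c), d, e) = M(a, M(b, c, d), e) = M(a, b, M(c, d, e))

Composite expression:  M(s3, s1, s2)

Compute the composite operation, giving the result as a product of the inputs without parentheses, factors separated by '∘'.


s3 ∘ s1 ∘ s2


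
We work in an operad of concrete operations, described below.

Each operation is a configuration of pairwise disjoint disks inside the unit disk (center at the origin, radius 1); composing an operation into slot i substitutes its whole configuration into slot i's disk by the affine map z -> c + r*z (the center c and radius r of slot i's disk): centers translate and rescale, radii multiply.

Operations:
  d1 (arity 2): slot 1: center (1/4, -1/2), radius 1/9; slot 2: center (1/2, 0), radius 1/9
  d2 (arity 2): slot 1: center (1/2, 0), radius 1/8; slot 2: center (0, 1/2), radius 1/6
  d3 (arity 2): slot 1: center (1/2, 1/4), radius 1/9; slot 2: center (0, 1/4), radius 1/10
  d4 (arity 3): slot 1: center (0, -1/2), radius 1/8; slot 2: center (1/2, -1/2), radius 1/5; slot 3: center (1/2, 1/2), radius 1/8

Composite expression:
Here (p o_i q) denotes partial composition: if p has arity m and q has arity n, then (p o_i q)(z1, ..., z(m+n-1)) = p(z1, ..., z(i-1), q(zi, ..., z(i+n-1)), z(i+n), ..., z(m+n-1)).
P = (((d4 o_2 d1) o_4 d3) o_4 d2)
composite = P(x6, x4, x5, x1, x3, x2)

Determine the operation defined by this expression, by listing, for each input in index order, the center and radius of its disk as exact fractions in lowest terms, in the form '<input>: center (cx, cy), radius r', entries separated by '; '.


Nesting under d4 composes maps z -> c + r*z down each x-path.
input x6: composing its 1 substitution step yields center (0, -1/2), radius 1/8
input x4: composing its 2 substitution steps yields center (11/20, -3/5), radius 1/45
input x5: composing its 2 substitution steps yields center (3/5, -1/2), radius 1/45
input x1: composing its 3 substitution steps yields center (41/72, 17/32), radius 1/576
input x3: composing its 3 substitution steps yields center (9/16, 155/288), radius 1/432
input x2: composing its 2 substitution steps yields center (1/2, 17/32), radius 1/80

x1: center (41/72, 17/32), radius 1/576; x2: center (1/2, 17/32), radius 1/80; x3: center (9/16, 155/288), radius 1/432; x4: center (11/20, -3/5), radius 1/45; x5: center (3/5, -1/2), radius 1/45; x6: center (0, -1/2), radius 1/8


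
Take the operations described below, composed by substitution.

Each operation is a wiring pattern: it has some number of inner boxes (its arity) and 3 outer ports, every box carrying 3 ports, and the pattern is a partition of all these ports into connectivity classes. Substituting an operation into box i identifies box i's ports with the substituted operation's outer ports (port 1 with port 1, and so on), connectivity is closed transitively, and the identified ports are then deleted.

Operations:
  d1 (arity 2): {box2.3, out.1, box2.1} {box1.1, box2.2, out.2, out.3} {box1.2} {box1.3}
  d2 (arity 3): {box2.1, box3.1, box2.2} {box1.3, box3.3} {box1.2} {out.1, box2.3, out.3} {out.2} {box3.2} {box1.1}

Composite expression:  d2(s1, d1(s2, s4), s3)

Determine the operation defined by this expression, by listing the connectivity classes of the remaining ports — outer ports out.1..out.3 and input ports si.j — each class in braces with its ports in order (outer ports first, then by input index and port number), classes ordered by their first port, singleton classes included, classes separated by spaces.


After gluing at d2, chains via deleted ports link the s-ports.
the subtree at d1 composes to {out.1, s4.1, s4.3} {out.2, out.3, s2.1, s4.2} {s2.2} {s2.3} on (s2, s4); out.j = own outer ports
the subtree at d2 composes to {out.1, out.3, s2.1, s3.1, s4.1, s4.2, s4.3} {out.2} {s1.1} {s1.2} {s1.3, s3.3} {s2.2} {s2.3} {s3.2} on (s1, s2, s4, s3); out.j = own outer ports

{out.1, out.3, s2.1, s3.1, s4.1, s4.2, s4.3} {out.2} {s1.1} {s1.2} {s1.3, s3.3} {s2.2} {s2.3} {s3.2}


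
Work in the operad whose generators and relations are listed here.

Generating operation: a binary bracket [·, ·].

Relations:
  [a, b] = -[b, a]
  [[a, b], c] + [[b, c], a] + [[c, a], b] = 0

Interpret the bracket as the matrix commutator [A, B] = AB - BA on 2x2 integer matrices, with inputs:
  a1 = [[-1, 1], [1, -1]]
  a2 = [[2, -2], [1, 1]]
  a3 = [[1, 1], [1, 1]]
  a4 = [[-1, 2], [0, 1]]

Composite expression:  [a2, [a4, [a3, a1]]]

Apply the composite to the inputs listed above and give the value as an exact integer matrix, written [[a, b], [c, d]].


[[0, 0], [0, 0]]

[a3, a1] = [[0, 0], [0, 0]]
[a4, [a3, a1]] = [[0, 0], [0, 0]]
[a2, [a4, [a3, a1]]] = [[0, 0], [0, 0]]


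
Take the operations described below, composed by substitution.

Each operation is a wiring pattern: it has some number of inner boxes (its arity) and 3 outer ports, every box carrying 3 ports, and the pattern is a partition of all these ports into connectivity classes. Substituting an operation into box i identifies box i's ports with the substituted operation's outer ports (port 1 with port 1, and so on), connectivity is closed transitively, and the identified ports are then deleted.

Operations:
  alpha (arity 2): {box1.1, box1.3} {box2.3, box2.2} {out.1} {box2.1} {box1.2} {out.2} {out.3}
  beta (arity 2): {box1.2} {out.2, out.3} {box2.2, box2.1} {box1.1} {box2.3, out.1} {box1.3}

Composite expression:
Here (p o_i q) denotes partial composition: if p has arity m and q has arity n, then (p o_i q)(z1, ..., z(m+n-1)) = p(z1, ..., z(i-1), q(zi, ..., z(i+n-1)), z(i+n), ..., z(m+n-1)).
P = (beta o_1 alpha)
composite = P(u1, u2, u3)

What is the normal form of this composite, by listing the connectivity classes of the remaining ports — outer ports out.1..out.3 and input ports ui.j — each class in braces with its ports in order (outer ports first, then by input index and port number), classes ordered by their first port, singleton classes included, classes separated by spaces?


{out.1, u3.3} {out.2, out.3} {u1.1, u1.3} {u1.2} {u2.1} {u2.2, u2.3} {u3.1, u3.2}

Two ports join when wires chain via beta-identified ports.
stage alpha: inputs (u1, u2), connectivity {out.1} {out.2} {out.3} {u1.1, u1.3} {u1.2} {u2.1} {u2.2, u2.3}, out.j its boundary
stage beta: inputs (u1, u2, u3), connectivity {out.1, u3.3} {out.2, out.3} {u1.1, u1.3} {u1.2} {u2.1} {u2.2, u2.3} {u3.1, u3.2}, out.j its boundary


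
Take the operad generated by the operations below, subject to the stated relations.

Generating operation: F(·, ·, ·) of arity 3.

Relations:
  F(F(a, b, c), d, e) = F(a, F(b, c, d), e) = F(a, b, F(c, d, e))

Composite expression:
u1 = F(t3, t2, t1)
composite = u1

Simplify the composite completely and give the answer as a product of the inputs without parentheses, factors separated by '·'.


t3 · t2 · t1

Every regrouping of F is equal, so read the t-inputs in written order.
F(t3, t2, t1) unparenthesizes to t3 · t2 · t1


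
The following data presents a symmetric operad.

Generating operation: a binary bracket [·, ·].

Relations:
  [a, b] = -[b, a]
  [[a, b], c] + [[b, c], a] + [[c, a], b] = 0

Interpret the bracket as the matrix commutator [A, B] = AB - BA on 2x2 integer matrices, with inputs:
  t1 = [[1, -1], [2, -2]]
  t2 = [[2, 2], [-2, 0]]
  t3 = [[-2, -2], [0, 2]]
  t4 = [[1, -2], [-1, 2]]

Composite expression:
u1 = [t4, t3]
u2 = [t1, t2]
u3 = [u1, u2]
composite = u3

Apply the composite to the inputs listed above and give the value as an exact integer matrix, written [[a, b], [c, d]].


[[-92, -56], [24, 92]]

[t4, t3] = [[-2, -6], [4, 2]]
[t1, t2] = [[-2, 8], [10, 2]]
[[t4, t3], [t1, t2]] = [[-92, -56], [24, 92]]


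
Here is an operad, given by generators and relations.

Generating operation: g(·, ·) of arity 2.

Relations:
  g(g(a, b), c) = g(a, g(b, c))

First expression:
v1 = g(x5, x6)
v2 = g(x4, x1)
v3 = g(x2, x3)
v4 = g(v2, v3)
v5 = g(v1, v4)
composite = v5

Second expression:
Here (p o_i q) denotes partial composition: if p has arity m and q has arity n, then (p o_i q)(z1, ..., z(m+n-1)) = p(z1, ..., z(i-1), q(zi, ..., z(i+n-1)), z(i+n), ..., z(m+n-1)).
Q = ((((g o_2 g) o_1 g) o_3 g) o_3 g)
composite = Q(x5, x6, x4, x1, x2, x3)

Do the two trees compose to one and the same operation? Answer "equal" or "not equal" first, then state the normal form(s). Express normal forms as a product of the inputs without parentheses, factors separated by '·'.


The first expression reduces to x5 · x6 · x4 · x1 · x2 · x3
The second expression reduces to x5 · x6 · x4 · x1 · x2 · x3
One common form — equal.

equal; the common form is x5 · x6 · x4 · x1 · x2 · x3


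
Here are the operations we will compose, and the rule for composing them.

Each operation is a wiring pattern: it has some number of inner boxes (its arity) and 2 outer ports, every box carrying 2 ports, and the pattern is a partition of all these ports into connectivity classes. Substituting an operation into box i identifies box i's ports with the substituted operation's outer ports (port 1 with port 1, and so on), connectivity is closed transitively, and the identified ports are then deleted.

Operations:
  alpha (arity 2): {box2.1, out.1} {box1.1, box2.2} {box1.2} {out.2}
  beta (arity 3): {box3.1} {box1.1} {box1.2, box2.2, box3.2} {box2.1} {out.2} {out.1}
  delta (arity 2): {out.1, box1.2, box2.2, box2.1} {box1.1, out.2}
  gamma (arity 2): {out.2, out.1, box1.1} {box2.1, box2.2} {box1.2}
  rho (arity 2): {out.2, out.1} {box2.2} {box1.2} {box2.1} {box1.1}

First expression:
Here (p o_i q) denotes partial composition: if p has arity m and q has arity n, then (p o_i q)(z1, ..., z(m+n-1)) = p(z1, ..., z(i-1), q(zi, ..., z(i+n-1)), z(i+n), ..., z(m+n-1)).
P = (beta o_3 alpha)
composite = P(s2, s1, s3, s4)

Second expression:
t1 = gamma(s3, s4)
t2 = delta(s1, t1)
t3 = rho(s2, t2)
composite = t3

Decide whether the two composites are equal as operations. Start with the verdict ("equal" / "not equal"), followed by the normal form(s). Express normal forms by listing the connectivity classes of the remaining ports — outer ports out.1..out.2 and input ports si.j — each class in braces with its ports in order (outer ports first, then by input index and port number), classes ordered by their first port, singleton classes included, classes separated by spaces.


not equal: they reduce to {out.1} {out.2} {s1.1} {s1.2, s2.2} {s2.1} {s3.1, s4.2} {s3.2} {s4.1} and {out.1, out.2} {s1.1} {s1.2, s3.1} {s2.1} {s2.2} {s3.2} {s4.1, s4.2}


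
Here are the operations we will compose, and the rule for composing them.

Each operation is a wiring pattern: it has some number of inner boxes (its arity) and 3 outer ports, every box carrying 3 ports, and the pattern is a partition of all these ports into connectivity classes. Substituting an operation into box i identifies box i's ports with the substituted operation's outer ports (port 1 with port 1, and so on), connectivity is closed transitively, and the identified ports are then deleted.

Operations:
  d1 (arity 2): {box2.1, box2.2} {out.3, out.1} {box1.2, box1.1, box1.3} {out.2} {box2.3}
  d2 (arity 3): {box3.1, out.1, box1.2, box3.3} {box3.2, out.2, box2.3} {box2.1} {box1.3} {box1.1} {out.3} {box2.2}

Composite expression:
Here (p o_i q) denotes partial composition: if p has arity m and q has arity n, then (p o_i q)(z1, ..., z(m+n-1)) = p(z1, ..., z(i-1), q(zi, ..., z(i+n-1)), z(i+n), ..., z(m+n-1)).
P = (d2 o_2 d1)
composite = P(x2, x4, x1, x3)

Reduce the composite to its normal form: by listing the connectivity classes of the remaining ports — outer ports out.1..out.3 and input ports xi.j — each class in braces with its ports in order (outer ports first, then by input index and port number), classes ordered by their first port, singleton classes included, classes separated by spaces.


Two ports join when wires chain via d2-identified ports.
d1 over (x4, x1) gives {out.1, out.3} {out.2} {x1.1, x1.2} {x1.3} {x4.1, x4.2, x4.3}, out.j being that stage's outer ports
d2 over (x2, x4, x1, x3) gives {out.1, x2.2, x3.1, x3.3} {out.2, x3.2} {out.3} {x1.1, x1.2} {x1.3} {x2.1} {x2.3} {x4.1, x4.2, x4.3}, out.j being that stage's outer ports

{out.1, x2.2, x3.1, x3.3} {out.2, x3.2} {out.3} {x1.1, x1.2} {x1.3} {x2.1} {x2.3} {x4.1, x4.2, x4.3}


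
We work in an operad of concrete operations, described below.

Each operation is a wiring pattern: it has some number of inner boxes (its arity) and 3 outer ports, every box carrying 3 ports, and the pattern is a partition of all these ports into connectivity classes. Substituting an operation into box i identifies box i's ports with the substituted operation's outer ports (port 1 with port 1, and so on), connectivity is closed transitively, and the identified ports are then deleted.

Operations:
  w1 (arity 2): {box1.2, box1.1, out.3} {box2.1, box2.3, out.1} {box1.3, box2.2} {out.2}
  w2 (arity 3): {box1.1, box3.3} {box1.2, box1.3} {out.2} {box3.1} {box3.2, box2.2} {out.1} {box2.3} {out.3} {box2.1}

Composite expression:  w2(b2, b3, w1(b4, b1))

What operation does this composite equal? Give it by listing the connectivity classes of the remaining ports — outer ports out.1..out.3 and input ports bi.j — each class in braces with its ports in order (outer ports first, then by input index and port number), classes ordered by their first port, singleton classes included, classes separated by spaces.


{out.1} {out.2} {out.3} {b1.1, b1.3} {b1.2, b4.3} {b2.1, b4.1, b4.2} {b2.2, b2.3} {b3.1} {b3.2} {b3.3}

Treat the ports identified at w2 as solder joints: merge, then drop.
through w1, on inputs (b4, b1): {out.1, b1.1, b1.3} {out.2} {out.3, b4.1, b4.2} {b1.2, b4.3} (out.j = stage outer ports)
through w2, on inputs (b2, b3, b4, b1): {out.1} {out.2} {out.3} {b1.1, b1.3} {b1.2, b4.3} {b2.1, b4.1, b4.2} {b2.2, b2.3} {b3.1} {b3.2} {b3.3} (out.j = stage outer ports)


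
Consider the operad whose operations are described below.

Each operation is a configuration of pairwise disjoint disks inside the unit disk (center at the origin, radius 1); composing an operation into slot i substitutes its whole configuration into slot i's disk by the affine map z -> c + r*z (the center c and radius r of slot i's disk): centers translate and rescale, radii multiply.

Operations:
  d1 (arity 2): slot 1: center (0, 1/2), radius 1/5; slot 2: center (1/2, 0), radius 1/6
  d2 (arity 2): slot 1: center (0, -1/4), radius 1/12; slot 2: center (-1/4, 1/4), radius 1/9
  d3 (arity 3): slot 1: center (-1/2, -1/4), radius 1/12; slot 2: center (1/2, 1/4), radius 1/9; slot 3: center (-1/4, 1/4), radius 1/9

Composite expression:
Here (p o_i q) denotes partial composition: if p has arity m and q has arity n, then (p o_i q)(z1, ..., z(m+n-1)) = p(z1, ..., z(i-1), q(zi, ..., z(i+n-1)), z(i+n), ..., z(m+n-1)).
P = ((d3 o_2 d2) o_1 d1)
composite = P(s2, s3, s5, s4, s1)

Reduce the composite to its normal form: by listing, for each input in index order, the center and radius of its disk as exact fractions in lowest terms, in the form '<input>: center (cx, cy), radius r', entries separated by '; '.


s1: center (-1/4, 1/4), radius 1/9; s2: center (-1/2, -5/24), radius 1/60; s3: center (-11/24, -1/4), radius 1/72; s4: center (17/36, 5/18), radius 1/81; s5: center (1/2, 2/9), radius 1/108

Each s-disk chains the slot maps above it in d3; radii multiply.
for s2, the 2-step affine chain lands on center (-1/2, -5/24), radius 1/60
for s3, the 2-step affine chain lands on center (-11/24, -1/4), radius 1/72
for s5, the 2-step affine chain lands on center (1/2, 2/9), radius 1/108
for s4, the 2-step affine chain lands on center (17/36, 5/18), radius 1/81
for s1, the 1-step affine chain lands on center (-1/4, 1/4), radius 1/9


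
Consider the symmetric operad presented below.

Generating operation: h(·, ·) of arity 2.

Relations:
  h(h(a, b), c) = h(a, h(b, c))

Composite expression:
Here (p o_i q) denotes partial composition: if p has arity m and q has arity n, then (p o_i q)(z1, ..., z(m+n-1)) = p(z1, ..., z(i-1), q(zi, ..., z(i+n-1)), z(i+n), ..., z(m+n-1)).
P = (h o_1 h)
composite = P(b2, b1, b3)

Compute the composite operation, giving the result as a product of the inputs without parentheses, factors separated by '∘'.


b2 ∘ b1 ∘ b3


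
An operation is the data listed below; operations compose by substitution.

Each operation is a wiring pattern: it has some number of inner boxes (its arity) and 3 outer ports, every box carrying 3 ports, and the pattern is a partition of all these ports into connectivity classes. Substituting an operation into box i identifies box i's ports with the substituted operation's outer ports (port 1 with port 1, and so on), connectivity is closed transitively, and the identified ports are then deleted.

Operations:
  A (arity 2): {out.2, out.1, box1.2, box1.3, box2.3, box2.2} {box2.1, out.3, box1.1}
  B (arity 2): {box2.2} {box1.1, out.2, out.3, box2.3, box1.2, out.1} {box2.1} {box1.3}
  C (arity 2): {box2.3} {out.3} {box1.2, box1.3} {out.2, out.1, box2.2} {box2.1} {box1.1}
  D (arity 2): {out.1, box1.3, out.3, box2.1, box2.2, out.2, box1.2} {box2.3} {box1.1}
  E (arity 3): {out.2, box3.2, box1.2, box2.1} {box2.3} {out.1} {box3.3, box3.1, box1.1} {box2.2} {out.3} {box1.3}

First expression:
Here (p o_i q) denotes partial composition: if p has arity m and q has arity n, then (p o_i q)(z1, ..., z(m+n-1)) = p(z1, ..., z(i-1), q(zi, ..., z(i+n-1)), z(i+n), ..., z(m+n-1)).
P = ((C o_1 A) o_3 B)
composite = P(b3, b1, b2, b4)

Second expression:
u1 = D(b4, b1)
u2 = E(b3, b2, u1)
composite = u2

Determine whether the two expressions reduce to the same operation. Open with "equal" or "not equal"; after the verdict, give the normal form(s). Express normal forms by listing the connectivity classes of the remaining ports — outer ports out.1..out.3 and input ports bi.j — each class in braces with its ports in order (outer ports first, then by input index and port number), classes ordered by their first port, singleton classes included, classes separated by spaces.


not equal: they reduce to {out.1, out.2, b2.1, b2.2, b4.3} {out.3} {b1.1, b1.2, b1.3, b3.1, b3.2, b3.3} {b2.3} {b4.1} {b4.2} and {out.1} {out.2, b1.1, b1.2, b2.1, b3.1, b3.2, b4.2, b4.3} {out.3} {b1.3} {b2.2} {b2.3} {b3.3} {b4.1}

The first expression, normalized: {out.1, out.2, b2.1, b2.2, b4.3} {out.3} {b1.1, b1.2, b1.3, b3.1, b3.2, b3.3} {b2.3} {b4.1} {b4.2}
The second expression, normalized: {out.1} {out.2, b1.1, b1.2, b2.1, b3.1, b3.2, b4.2, b4.3} {out.3} {b1.3} {b2.2} {b2.3} {b3.3} {b4.1}
No match — not equal.


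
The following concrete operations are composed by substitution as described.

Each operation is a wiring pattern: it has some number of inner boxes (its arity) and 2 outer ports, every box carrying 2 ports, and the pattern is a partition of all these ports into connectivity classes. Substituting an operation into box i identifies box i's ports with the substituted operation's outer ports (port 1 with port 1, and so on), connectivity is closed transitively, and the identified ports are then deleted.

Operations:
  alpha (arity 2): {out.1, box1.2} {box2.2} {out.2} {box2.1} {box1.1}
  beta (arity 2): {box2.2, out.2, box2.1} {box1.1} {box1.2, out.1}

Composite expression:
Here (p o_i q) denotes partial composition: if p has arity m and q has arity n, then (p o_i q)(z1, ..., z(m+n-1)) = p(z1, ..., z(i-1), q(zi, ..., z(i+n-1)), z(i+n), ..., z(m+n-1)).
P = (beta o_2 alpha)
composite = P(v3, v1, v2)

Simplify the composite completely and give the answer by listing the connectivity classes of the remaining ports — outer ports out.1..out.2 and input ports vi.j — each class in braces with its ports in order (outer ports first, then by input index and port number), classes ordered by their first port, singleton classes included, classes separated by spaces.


{out.1, v3.2} {out.2, v1.2} {v1.1} {v2.1} {v2.2} {v3.1}

Substituting into beta glues patterns; closure does the rest.
alpha over (v1, v2) gives {out.1, v1.2} {out.2} {v1.1} {v2.1} {v2.2}, out.j being that stage's outer ports
beta over (v3, v1, v2) gives {out.1, v3.2} {out.2, v1.2} {v1.1} {v2.1} {v2.2} {v3.1}, out.j being that stage's outer ports


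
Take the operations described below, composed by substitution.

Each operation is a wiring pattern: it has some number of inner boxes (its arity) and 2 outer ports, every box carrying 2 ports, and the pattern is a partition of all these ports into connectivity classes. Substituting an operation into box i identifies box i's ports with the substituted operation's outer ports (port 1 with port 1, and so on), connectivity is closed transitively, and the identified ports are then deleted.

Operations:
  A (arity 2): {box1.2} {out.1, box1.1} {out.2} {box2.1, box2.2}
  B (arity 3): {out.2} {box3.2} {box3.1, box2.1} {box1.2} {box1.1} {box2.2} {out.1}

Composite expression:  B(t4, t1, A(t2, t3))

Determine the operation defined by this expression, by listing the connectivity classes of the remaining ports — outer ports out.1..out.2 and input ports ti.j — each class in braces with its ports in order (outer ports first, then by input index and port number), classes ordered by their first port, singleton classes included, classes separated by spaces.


{out.1} {out.2} {t1.1, t2.1} {t1.2} {t2.2} {t3.1, t3.2} {t4.1} {t4.2}

Treat the ports identified at B as solder joints: merge, then drop.
composing A on (t2, t3), with out.j its own outer ports: {out.1, t2.1} {out.2} {t2.2} {t3.1, t3.2}
composing B on (t4, t1, t2, t3), with out.j its own outer ports: {out.1} {out.2} {t1.1, t2.1} {t1.2} {t2.2} {t3.1, t3.2} {t4.1} {t4.2}
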